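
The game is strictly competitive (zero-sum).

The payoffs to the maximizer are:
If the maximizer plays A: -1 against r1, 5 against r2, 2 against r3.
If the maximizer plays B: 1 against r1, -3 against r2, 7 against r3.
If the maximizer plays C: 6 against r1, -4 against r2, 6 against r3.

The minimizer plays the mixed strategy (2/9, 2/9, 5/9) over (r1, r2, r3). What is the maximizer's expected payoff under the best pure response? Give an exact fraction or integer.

34/9

A: (-1)·(2/9) + (5)·(2/9) + (2)·(5/9) = 2.
B: (1)·(2/9) + (-3)·(2/9) + (7)·(5/9) = 31/9.
C: (6)·(2/9) + (-4)·(2/9) + (6)·(5/9) = 34/9.
The best pure response is C with expected payoff 34/9.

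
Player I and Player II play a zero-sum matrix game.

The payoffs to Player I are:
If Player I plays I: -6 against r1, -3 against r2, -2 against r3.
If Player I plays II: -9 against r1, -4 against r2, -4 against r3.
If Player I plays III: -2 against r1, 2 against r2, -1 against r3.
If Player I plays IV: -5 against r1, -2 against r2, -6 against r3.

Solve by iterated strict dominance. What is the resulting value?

-2

Column r2 is strictly dominated by r1 for Player II (-6<-3, -9<-4, -2<2, -5<-2); eliminate r2.
Row IV is strictly dominated by row III (-2>-5, -1>-6); eliminate IV.
Column r3 is strictly dominated by r1 for Player II (-6<-2, -9<-4, -2<-1); eliminate r3.
Row I is strictly dominated by row III (-2>-6); eliminate I.
Row II is strictly dominated by row III (-2>-9); eliminate II.
Only (III, r1) remains, with payoff -2.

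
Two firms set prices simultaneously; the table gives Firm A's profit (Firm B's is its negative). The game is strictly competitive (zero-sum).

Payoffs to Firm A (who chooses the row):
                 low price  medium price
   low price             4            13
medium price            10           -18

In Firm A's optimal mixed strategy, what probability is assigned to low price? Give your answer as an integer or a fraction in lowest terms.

28/37

Row minima are 4 and -18, so Firm A's maximin is 4; column maxima are 10 and 13, so Firm B's minimax is 10. These differ, so the equilibrium is in mixed strategies.
Let Firm A play low price with probability p. Firm B is indifferent when 4p + 10(1−p) = 13p − 18(1−p), giving p = 28/37.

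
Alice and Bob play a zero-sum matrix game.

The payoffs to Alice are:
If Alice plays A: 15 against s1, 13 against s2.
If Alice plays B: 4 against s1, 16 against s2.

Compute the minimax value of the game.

94/7

Row minima are 13 and 4, so Alice's maximin is 13; column maxima are 15 and 16, so Bob's minimax is 15. These differ, so the equilibrium is in mixed strategies.
Let Alice play A with probability p. Bob is indifferent when 15p + 4(1−p) = 13p + 16(1−p), giving p = 6/7.
Let Bob play s1 with probability q. Alice is indifferent when 15q + 13(1−q) = 4q + 16(1−q), giving q = 3/14.
The value is 15·(3/14) + (13)·(11/14) = 94/7.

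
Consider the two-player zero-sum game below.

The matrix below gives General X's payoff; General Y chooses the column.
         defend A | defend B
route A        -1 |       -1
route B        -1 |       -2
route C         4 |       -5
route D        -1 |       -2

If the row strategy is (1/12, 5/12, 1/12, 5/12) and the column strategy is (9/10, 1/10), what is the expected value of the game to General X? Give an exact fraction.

Against (9/10, 1/10), each row's expected payoff is route A: -1; route B: -11/10; route C: 31/10; route D: -11/10.
Taking the (1/12, 5/12, 1/12, 5/12)-weighted average: (1/12)·(-1) + (5/12)·(-11/10) + (1/12)·(31/10) + (5/12)·(-11/10) = -89/120.

-89/120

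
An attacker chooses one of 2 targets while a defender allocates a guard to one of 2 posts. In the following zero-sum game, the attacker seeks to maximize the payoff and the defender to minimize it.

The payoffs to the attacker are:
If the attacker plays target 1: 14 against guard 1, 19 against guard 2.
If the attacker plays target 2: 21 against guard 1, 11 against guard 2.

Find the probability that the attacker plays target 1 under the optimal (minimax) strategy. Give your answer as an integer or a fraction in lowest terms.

2/3

Row minima are 14 and 11, so the attacker's maximin is 14; column maxima are 21 and 19, so the defender's minimax is 19. These differ, so the equilibrium is in mixed strategies.
Let the attacker play target 1 with probability p. The defender is indifferent when 14p + 21(1−p) = 19p + 11(1−p), giving p = 2/3.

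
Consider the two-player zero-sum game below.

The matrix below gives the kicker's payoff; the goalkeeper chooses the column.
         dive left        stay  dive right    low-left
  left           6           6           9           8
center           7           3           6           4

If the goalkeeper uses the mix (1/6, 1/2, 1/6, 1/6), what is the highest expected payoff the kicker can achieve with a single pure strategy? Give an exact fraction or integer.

left: (6)·(1/6) + (6)·(1/2) + (9)·(1/6) + (8)·(1/6) = 41/6.
center: (7)·(1/6) + (3)·(1/2) + (6)·(1/6) + (4)·(1/6) = 13/3.
The best pure response is left with expected payoff 41/6.

41/6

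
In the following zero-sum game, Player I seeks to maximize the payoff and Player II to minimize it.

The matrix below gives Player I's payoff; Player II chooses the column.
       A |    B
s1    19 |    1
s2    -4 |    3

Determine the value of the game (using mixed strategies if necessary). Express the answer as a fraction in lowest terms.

Row minima are 1 and -4, so Player I's maximin is 1; column maxima are 19 and 3, so Player II's minimax is 3. These differ, so the equilibrium is in mixed strategies.
Let Player I play s1 with probability p. Player II is indifferent when 19p − 4(1−p) = p + 3(1−p), giving p = 7/25.
Let Player II play A with probability q. Player I is indifferent when 19q + (1−q) = −4q + 3(1−q), giving q = 2/25.
The value is 19·(2/25) + (1)·(23/25) = 61/25.

61/25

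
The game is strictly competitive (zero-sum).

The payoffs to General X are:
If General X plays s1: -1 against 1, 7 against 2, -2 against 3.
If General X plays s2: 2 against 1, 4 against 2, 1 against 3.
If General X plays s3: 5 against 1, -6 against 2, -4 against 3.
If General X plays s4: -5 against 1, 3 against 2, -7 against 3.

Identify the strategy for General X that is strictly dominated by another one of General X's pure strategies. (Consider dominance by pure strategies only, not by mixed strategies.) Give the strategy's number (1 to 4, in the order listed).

4

Compare s4 with s1: -1 > -5, 7 > 3, -2 > -7.
So s1 strictly dominates s4 for General X; s4 is strictly dominated.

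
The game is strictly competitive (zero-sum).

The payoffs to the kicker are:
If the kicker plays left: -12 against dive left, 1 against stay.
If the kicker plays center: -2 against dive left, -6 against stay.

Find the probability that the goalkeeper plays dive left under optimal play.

Row minima are -12 and -6, so the kicker's maximin is -6; column maxima are -2 and 1, so the goalkeeper's minimax is -2. These differ, so the equilibrium is in mixed strategies.
Let the goalkeeper play dive left with probability q. The kicker is indifferent when −12q + (1−q) = −2q − 6(1−q), giving q = 7/17.

7/17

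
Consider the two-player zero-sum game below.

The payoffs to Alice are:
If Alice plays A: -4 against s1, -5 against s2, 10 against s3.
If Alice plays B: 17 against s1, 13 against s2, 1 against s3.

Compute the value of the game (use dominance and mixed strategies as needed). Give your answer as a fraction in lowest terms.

5

Column s1 is strictly dominated by s2 for Bob (it gives Alice more in every row).
The remaining 2×2 game on (A, B) × (s2, s3) has no saddle point. Let Alice play A with probability p; indifference gives −5p + 13(1−p) = 10p + (1−p), so p = 4/9.
Similarly Bob's optimal q on s2 is 1/3, and the value is -5·(1/3) + (10)·(2/3) = 5.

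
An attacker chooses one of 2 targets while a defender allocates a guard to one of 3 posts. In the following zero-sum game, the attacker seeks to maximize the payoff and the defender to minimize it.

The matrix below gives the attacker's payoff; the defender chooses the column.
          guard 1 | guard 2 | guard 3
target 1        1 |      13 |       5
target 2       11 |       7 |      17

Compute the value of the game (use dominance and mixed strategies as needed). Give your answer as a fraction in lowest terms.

Column guard 3 is strictly dominated by guard 1 for the defender (it gives the attacker more in every row).
The remaining 2×2 game on (target 1, target 2) × (guard 1, guard 2) has no saddle point. Let the attacker play target 1 with probability p; indifference gives p + 11(1−p) = 13p + 7(1−p), so p = 1/4.
Similarly the defender's optimal q on guard 1 is 3/8, and the value is 1·(3/8) + (13)·(5/8) = 17/2.

17/2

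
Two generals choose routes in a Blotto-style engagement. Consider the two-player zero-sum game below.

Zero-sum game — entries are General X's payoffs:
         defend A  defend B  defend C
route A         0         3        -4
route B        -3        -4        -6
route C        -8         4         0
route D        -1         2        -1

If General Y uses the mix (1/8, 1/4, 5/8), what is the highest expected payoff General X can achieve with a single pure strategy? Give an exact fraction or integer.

0

route A: (0)·(1/8) + (3)·(1/4) + (-4)·(5/8) = -7/4.
route B: (-3)·(1/8) + (-4)·(1/4) + (-6)·(5/8) = -41/8.
route C: (-8)·(1/8) + (4)·(1/4) + (0)·(5/8) = 0.
route D: (-1)·(1/8) + (2)·(1/4) + (-1)·(5/8) = -1/4.
The best pure response is route C with expected payoff 0.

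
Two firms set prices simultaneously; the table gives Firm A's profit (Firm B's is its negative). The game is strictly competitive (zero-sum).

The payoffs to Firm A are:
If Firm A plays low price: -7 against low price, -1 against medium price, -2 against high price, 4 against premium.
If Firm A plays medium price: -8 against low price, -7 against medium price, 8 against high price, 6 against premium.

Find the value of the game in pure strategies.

Row minima: -7, -8 → Firm A's maximin is -7.
Column maxima: -7, -1, 8, 6 → Firm B's minimax is -7.
They coincide at (low price, low price), so the value is -7.

-7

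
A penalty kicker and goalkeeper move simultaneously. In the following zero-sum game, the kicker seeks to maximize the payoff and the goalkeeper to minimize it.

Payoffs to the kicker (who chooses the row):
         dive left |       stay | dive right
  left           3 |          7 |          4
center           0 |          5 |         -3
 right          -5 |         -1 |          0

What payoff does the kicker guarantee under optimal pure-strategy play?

3

Row minima: 3, -3, -5 → the kicker's maximin is 3.
Column maxima: 3, 7, 4 → the goalkeeper's minimax is 3.
They coincide at (left, dive left), so the value is 3.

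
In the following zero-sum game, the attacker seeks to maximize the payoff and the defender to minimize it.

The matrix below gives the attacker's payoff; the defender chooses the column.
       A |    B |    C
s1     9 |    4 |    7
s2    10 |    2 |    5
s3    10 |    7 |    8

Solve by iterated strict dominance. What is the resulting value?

7

Row s1 is strictly dominated by row s3 (10>9, 7>4, 8>7); eliminate s1.
Column A is strictly dominated by B for the defender (2<10, 7<10); eliminate A.
Row s2 is strictly dominated by row s3 (7>2, 8>5); eliminate s2.
Column C is strictly dominated by B for the defender (7<8); eliminate C.
Only (s3, B) remains, with payoff 7.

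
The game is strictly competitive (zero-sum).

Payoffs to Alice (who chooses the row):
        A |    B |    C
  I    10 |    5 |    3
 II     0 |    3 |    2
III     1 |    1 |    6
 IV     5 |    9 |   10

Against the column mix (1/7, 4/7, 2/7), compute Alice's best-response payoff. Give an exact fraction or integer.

61/7

I: (10)·(1/7) + (5)·(4/7) + (3)·(2/7) = 36/7.
II: (0)·(1/7) + (3)·(4/7) + (2)·(2/7) = 16/7.
III: (1)·(1/7) + (1)·(4/7) + (6)·(2/7) = 17/7.
IV: (5)·(1/7) + (9)·(4/7) + (10)·(2/7) = 61/7.
The best pure response is IV with expected payoff 61/7.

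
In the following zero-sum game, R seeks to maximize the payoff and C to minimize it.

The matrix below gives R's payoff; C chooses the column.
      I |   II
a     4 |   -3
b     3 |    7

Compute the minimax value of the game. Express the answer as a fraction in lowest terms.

Row minima are -3 and 3, so R's maximin is 3; column maxima are 4 and 7, so C's minimax is 4. These differ, so the equilibrium is in mixed strategies.
Let R play a with probability p. C is indifferent when 4p + 3(1−p) = −3p + 7(1−p), giving p = 4/11.
Let C play I with probability q. R is indifferent when 4q − 3(1−q) = 3q + 7(1−q), giving q = 10/11.
The value is 4·(10/11) + (-3)·(1/11) = 37/11.

37/11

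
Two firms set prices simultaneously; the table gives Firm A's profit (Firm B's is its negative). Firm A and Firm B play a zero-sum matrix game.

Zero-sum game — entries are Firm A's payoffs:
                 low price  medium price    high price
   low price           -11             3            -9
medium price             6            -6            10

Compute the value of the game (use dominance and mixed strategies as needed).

Column high price is strictly dominated by low price for Firm B (it gives Firm A more in every row).
The remaining 2×2 game on (low price, medium price) × (low price, medium price) has no saddle point. Let Firm A play low price with probability p; indifference gives −11p + 6(1−p) = 3p − 6(1−p), so p = 6/13.
Similarly Firm B's optimal q on low price is 9/26, and the value is -11·(9/26) + (3)·(17/26) = -24/13.

-24/13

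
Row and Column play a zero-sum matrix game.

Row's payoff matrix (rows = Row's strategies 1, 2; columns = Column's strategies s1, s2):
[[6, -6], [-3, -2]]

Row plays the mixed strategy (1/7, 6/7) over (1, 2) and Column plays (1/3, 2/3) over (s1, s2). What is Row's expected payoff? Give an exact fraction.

-16/7

Against (1/3, 2/3), each row's expected payoff is 1: -2; 2: -7/3.
Taking the (1/7, 6/7)-weighted average: (1/7)·(-2) + (6/7)·(-7/3) = -16/7.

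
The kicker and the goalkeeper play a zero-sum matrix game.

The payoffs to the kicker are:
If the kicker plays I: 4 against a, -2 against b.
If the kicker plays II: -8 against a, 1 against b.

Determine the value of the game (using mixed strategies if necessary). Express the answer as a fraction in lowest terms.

-4/5

Row minima are -2 and -8, so the kicker's maximin is -2; column maxima are 4 and 1, so the goalkeeper's minimax is 1. These differ, so the equilibrium is in mixed strategies.
Let the kicker play I with probability p. The goalkeeper is indifferent when 4p − 8(1−p) = −2p + (1−p), giving p = 3/5.
Let the goalkeeper play a with probability q. The kicker is indifferent when 4q − 2(1−q) = −8q + (1−q), giving q = 1/5.
The value is 4·(1/5) + (-2)·(4/5) = -4/5.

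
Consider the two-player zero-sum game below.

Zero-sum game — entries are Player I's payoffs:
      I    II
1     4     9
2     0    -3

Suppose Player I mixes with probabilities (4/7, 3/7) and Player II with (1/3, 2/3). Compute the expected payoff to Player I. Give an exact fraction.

10/3

Against (1/3, 2/3), each row's expected payoff is 1: 22/3; 2: -2.
Taking the (4/7, 3/7)-weighted average: (4/7)·(22/3) + (3/7)·(-2) = 10/3.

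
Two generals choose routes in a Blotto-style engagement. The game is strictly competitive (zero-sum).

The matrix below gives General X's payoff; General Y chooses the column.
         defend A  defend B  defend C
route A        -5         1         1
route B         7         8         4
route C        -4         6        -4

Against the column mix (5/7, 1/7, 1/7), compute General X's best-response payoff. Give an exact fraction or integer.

route A: (-5)·(5/7) + (1)·(1/7) + (1)·(1/7) = -23/7.
route B: (7)·(5/7) + (8)·(1/7) + (4)·(1/7) = 47/7.
route C: (-4)·(5/7) + (6)·(1/7) + (-4)·(1/7) = -18/7.
The best pure response is route B with expected payoff 47/7.

47/7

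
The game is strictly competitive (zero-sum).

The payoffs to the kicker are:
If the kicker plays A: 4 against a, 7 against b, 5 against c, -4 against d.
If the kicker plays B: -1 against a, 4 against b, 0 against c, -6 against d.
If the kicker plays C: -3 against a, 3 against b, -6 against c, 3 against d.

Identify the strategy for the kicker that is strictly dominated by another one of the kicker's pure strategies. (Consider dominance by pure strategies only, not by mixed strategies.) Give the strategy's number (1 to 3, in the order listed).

Compare B with A: 4 > -1, 7 > 4, 5 > 0, -4 > -6.
So A strictly dominates B for the kicker; B is strictly dominated.

2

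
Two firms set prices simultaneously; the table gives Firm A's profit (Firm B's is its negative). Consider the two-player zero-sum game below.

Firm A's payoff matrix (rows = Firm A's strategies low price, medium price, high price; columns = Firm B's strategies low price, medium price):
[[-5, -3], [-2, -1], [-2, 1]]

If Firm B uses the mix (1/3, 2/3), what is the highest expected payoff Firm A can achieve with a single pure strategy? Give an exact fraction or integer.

low price: (-5)·(1/3) + (-3)·(2/3) = -11/3.
medium price: (-2)·(1/3) + (-1)·(2/3) = -4/3.
high price: (-2)·(1/3) + (1)·(2/3) = 0.
The best pure response is high price with expected payoff 0.

0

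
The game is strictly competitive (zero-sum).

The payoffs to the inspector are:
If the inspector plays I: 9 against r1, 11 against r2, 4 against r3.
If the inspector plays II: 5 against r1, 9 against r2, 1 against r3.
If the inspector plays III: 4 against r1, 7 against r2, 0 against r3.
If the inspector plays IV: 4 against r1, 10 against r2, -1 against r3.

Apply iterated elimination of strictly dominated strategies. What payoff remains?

Column r2 is strictly dominated by r1 for the inspectee (9<11, 5<9, 4<7, 4<10); eliminate r2.
Column r1 is strictly dominated by r3 for the inspectee (4<9, 1<5, 0<4, -1<4); eliminate r1.
Row II is strictly dominated by row I (4>1); eliminate II.
Row IV is strictly dominated by row I (4>-1); eliminate IV.
Row III is strictly dominated by row I (4>0); eliminate III.
Only (I, r3) remains, with payoff 4.

4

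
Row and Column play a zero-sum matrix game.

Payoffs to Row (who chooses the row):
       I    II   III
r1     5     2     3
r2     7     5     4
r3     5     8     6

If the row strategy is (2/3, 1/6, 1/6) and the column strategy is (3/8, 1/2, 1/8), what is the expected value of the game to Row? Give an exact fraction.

101/24

Against (3/8, 1/2, 1/8), each row's expected payoff is r1: 13/4; r2: 45/8; r3: 53/8.
Taking the (2/3, 1/6, 1/6)-weighted average: (2/3)·(13/4) + (1/6)·(45/8) + (1/6)·(53/8) = 101/24.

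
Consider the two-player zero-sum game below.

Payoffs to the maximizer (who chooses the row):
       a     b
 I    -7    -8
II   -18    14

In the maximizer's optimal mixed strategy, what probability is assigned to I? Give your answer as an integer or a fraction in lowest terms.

32/33

Row minima are -8 and -18, so the maximizer's maximin is -8; column maxima are -7 and 14, so the minimizer's minimax is -7. These differ, so the equilibrium is in mixed strategies.
Let the maximizer play I with probability p. The minimizer is indifferent when −7p − 18(1−p) = −8p + 14(1−p), giving p = 32/33.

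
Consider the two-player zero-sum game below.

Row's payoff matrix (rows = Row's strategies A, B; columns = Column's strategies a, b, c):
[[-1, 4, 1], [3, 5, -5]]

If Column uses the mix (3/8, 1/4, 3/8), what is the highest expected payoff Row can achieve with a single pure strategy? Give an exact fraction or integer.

A: (-1)·(3/8) + (4)·(1/4) + (1)·(3/8) = 1.
B: (3)·(3/8) + (5)·(1/4) + (-5)·(3/8) = 1/2.
The best pure response is A with expected payoff 1.

1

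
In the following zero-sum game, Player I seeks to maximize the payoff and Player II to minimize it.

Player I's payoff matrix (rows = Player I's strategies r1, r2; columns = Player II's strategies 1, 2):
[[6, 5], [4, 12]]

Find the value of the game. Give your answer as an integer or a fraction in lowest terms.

52/9

Row minima are 5 and 4, so Player I's maximin is 5; column maxima are 6 and 12, so Player II's minimax is 6. These differ, so the equilibrium is in mixed strategies.
Let Player I play r1 with probability p. Player II is indifferent when 6p + 4(1−p) = 5p + 12(1−p), giving p = 8/9.
Let Player II play 1 with probability q. Player I is indifferent when 6q + 5(1−q) = 4q + 12(1−q), giving q = 7/9.
The value is 6·(7/9) + (5)·(2/9) = 52/9.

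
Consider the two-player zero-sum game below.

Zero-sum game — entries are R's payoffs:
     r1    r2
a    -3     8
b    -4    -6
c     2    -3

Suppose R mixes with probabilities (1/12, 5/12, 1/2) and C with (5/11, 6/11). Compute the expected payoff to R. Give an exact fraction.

-295/132

Against (5/11, 6/11), each row's expected payoff is a: 3; b: -56/11; c: -8/11.
Taking the (1/12, 5/12, 1/2)-weighted average: (1/12)·(3) + (5/12)·(-56/11) + (1/2)·(-8/11) = -295/132.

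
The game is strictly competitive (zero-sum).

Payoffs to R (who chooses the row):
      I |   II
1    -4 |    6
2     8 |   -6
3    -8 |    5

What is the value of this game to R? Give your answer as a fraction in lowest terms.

1

Row 3 is strictly dominated by row 1, so R never plays it.
The remaining 2×2 game on (1, 2) × (I, II) has no saddle point. Let R play 1 with probability p; indifference gives −4p + 8(1−p) = 6p − 6(1−p), so p = 7/12.
Similarly C's optimal q on I is 1/2, and the value is -4·(1/2) + (6)·(1/2) = 1.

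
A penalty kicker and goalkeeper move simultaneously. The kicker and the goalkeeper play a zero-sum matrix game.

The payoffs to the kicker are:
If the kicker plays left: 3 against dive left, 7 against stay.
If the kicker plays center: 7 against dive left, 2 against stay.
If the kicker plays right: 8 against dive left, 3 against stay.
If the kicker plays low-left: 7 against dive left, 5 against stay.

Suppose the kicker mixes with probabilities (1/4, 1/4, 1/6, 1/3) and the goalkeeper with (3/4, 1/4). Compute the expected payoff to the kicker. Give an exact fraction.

Against (3/4, 1/4), each row's expected payoff is left: 4; center: 23/4; right: 27/4; low-left: 13/2.
Taking the (1/4, 1/4, 1/6, 1/3)-weighted average: (1/4)·(4) + (1/4)·(23/4) + (1/6)·(27/4) + (1/3)·(13/2) = 275/48.

275/48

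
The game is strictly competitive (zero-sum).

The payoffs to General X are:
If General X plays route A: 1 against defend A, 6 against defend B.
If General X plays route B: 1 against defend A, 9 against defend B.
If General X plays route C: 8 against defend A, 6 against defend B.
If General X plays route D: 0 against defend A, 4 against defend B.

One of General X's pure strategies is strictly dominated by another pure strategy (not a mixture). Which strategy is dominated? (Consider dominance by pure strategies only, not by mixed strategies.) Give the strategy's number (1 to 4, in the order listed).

4

Compare route D with route A: 1 > 0, 6 > 4.
So route A strictly dominates route D for General X; route D is strictly dominated.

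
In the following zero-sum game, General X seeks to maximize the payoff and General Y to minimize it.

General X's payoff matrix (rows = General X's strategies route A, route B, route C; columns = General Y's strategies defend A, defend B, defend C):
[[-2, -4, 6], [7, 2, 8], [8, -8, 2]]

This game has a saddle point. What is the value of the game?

2

Row minima: -4, 2, -8 → General X's maximin is 2.
Column maxima: 8, 2, 8 → General Y's minimax is 2.
They coincide at (route B, defend B), so the value is 2.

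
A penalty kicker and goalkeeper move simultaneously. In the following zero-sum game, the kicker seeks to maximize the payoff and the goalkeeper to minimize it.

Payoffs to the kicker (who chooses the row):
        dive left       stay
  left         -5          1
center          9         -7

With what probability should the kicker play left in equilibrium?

8/11

Row minima are -5 and -7, so the kicker's maximin is -5; column maxima are 9 and 1, so the goalkeeper's minimax is 1. These differ, so the equilibrium is in mixed strategies.
Let the kicker play left with probability p. The goalkeeper is indifferent when −5p + 9(1−p) = p − 7(1−p), giving p = 8/11.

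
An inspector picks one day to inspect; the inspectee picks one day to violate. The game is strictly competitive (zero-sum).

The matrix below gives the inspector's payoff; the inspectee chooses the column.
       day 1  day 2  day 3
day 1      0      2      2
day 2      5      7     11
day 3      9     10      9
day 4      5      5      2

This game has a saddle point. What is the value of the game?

9

Row minima: 0, 5, 9, 2 → the inspector's maximin is 9.
Column maxima: 9, 10, 11 → the inspectee's minimax is 9.
They coincide at (day 3, day 1), so the value is 9.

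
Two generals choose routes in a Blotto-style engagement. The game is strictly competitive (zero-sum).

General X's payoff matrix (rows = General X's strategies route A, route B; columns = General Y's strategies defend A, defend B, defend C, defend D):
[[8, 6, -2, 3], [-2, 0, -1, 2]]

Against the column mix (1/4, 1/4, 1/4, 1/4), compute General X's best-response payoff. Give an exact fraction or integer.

route A: (8)·(1/4) + (6)·(1/4) + (-2)·(1/4) + (3)·(1/4) = 15/4.
route B: (-2)·(1/4) + (0)·(1/4) + (-1)·(1/4) + (2)·(1/4) = -1/4.
The best pure response is route A with expected payoff 15/4.

15/4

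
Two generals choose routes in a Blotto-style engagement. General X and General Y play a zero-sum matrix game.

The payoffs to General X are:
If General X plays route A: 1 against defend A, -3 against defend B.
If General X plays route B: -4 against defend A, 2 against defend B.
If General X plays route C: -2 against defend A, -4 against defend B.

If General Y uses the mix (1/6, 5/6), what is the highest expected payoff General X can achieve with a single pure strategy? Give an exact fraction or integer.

route A: (1)·(1/6) + (-3)·(5/6) = -7/3.
route B: (-4)·(1/6) + (2)·(5/6) = 1.
route C: (-2)·(1/6) + (-4)·(5/6) = -11/3.
The best pure response is route B with expected payoff 1.

1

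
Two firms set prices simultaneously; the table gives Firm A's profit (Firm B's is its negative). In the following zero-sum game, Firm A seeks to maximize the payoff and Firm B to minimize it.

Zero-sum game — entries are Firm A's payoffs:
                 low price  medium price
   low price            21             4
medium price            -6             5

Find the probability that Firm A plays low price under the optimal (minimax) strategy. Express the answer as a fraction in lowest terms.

Row minima are 4 and -6, so Firm A's maximin is 4; column maxima are 21 and 5, so Firm B's minimax is 5. These differ, so the equilibrium is in mixed strategies.
Let Firm A play low price with probability p. Firm B is indifferent when 21p − 6(1−p) = 4p + 5(1−p), giving p = 11/28.

11/28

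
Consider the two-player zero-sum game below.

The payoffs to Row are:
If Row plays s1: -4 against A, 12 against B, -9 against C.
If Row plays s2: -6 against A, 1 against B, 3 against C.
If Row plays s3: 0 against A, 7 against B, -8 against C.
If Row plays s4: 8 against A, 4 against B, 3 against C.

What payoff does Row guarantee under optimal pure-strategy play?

Row minima: -9, -6, -8, 3 → Row's maximin is 3.
Column maxima: 8, 12, 3 → Column's minimax is 3.
They coincide at (s4, C), so the value is 3.

3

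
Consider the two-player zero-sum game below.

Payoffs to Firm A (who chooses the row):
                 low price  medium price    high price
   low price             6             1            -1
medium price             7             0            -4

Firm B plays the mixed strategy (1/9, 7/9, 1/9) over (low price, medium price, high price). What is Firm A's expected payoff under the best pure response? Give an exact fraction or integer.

4/3

low price: (6)·(1/9) + (1)·(7/9) + (-1)·(1/9) = 4/3.
medium price: (7)·(1/9) + (0)·(7/9) + (-4)·(1/9) = 1/3.
The best pure response is low price with expected payoff 4/3.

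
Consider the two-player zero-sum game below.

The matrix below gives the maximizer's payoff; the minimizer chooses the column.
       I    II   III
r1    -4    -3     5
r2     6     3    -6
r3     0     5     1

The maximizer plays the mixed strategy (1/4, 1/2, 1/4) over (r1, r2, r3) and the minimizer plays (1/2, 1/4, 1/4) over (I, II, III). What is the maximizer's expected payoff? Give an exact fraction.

Against (1/2, 1/4, 1/4), each row's expected payoff is r1: -3/2; r2: 9/4; r3: 3/2.
Taking the (1/4, 1/2, 1/4)-weighted average: (1/4)·(-3/2) + (1/2)·(9/4) + (1/4)·(3/2) = 9/8.

9/8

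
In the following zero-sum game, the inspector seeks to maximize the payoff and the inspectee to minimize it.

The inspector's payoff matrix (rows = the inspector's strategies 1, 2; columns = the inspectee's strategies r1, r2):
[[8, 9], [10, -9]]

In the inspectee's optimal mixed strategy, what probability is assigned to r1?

Row minima are 8 and -9, so the inspector's maximin is 8; column maxima are 10 and 9, so the inspectee's minimax is 9. These differ, so the equilibrium is in mixed strategies.
Let the inspectee play r1 with probability q. The inspector is indifferent when 8q + 9(1−q) = 10q − 9(1−q), giving q = 9/10.

9/10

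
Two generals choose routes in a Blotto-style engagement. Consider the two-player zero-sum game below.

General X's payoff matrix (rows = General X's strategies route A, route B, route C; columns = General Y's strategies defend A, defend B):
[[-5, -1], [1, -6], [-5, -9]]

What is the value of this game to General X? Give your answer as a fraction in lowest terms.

-31/11

Row route C is strictly dominated by row route B, so General X never plays it.
The remaining 2×2 game on (route A, route B) × (defend A, defend B) has no saddle point. Let General X play route A with probability p; indifference gives −5p + (1−p) = −p − 6(1−p), so p = 7/11.
Similarly General Y's optimal q on defend A is 5/11, and the value is -5·(5/11) + (-1)·(6/11) = -31/11.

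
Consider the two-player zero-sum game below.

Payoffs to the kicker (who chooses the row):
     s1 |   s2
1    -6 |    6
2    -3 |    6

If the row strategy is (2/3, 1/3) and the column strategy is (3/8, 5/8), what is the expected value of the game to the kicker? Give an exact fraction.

Against (3/8, 5/8), each row's expected payoff is 1: 3/2; 2: 21/8.
Taking the (2/3, 1/3)-weighted average: (2/3)·(3/2) + (1/3)·(21/8) = 15/8.

15/8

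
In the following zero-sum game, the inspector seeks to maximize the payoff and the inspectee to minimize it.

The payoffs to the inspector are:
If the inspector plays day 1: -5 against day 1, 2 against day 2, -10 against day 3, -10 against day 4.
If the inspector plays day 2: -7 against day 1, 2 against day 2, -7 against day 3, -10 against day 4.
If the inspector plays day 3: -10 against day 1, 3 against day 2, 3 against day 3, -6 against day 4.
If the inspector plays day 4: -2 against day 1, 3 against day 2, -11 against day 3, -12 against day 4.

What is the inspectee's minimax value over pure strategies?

-6

The worst case (largest entry) in each column is day 1: -2, day 2: 3, day 3: 3, day 4: -6.
The best (smallest) of these is -6.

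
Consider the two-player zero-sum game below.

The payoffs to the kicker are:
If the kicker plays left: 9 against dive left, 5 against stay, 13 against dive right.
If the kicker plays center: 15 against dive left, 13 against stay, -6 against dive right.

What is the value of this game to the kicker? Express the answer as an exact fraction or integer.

Column dive left is strictly dominated by stay for the goalkeeper (it gives the kicker more in every row).
The remaining 2×2 game on (left, center) × (stay, dive right) has no saddle point. Let the kicker play left with probability p; indifference gives 5p + 13(1−p) = 13p − 6(1−p), so p = 19/27.
Similarly the goalkeeper's optimal q on stay is 19/27, and the value is 5·(19/27) + (13)·(8/27) = 199/27.

199/27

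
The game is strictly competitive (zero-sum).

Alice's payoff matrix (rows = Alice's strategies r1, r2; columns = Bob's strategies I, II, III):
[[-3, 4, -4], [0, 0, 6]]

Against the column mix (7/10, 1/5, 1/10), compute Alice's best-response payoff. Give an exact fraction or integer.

3/5

r1: (-3)·(7/10) + (4)·(1/5) + (-4)·(1/10) = -17/10.
r2: (0)·(7/10) + (0)·(1/5) + (6)·(1/10) = 3/5.
The best pure response is r2 with expected payoff 3/5.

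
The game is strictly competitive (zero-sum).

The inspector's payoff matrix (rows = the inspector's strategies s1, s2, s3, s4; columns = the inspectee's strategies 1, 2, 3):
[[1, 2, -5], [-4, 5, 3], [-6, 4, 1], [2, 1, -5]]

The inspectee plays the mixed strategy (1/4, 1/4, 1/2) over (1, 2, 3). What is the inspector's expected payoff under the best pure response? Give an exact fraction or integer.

s1: (1)·(1/4) + (2)·(1/4) + (-5)·(1/2) = -7/4.
s2: (-4)·(1/4) + (5)·(1/4) + (3)·(1/2) = 7/4.
s3: (-6)·(1/4) + (4)·(1/4) + (1)·(1/2) = 0.
s4: (2)·(1/4) + (1)·(1/4) + (-5)·(1/2) = -7/4.
The best pure response is s2 with expected payoff 7/4.

7/4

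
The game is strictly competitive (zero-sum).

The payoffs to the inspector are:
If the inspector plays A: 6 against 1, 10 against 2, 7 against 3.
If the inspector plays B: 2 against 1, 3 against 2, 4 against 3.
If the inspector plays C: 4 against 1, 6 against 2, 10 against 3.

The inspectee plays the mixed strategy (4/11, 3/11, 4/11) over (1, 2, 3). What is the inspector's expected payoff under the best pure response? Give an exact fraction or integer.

A: (6)·(4/11) + (10)·(3/11) + (7)·(4/11) = 82/11.
B: (2)·(4/11) + (3)·(3/11) + (4)·(4/11) = 3.
C: (4)·(4/11) + (6)·(3/11) + (10)·(4/11) = 74/11.
The best pure response is A with expected payoff 82/11.

82/11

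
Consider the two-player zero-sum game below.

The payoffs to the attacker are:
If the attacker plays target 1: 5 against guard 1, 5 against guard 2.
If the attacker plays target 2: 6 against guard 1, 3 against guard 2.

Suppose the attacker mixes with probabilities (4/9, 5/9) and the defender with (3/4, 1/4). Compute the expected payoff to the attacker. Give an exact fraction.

Against (3/4, 1/4), each row's expected payoff is target 1: 5; target 2: 21/4.
Taking the (4/9, 5/9)-weighted average: (4/9)·(5) + (5/9)·(21/4) = 185/36.

185/36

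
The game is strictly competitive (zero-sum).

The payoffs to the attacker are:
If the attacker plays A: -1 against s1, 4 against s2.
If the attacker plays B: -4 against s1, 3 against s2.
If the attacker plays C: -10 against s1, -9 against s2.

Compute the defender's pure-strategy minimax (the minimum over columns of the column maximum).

The worst case (largest entry) in each column is s1: -1, s2: 4.
The best (smallest) of these is -1.

-1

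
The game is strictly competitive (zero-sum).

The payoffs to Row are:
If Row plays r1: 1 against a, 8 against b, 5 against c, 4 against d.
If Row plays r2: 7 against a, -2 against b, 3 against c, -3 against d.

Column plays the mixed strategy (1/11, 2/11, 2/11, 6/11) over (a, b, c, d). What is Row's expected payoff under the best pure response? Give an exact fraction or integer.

51/11

r1: (1)·(1/11) + (8)·(2/11) + (5)·(2/11) + (4)·(6/11) = 51/11.
r2: (7)·(1/11) + (-2)·(2/11) + (3)·(2/11) + (-3)·(6/11) = -9/11.
The best pure response is r1 with expected payoff 51/11.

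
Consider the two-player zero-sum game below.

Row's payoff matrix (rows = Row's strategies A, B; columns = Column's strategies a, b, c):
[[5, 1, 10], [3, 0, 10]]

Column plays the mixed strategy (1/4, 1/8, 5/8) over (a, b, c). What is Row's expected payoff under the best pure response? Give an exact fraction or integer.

61/8

A: (5)·(1/4) + (1)·(1/8) + (10)·(5/8) = 61/8.
B: (3)·(1/4) + (0)·(1/8) + (10)·(5/8) = 7.
The best pure response is A with expected payoff 61/8.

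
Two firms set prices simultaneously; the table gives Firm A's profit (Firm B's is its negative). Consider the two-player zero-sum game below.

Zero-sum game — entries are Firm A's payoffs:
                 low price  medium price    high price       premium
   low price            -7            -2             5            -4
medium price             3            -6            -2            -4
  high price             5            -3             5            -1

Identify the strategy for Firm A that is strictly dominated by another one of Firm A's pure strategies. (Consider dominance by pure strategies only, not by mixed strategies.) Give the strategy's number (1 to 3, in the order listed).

2

Compare medium price with high price: 5 > 3, -3 > -6, 5 > -2, -1 > -4.
So high price strictly dominates medium price for Firm A; medium price is strictly dominated.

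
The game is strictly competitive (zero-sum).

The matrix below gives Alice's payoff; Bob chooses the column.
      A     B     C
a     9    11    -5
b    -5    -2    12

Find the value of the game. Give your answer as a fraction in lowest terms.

Column B is strictly dominated by A for Bob (it gives Alice more in every row).
The remaining 2×2 game on (a, b) × (A, C) has no saddle point. Let Alice play a with probability p; indifference gives 9p − 5(1−p) = −5p + 12(1−p), so p = 17/31.
Similarly Bob's optimal q on A is 17/31, and the value is 9·(17/31) + (-5)·(14/31) = 83/31.

83/31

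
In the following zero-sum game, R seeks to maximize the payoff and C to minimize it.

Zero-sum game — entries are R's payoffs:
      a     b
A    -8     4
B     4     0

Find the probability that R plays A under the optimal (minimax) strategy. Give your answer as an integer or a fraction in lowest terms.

Row minima are -8 and 0, so R's maximin is 0; column maxima are 4 and 4, so C's minimax is 4. These differ, so the equilibrium is in mixed strategies.
Let R play A with probability p. C is indifferent when −8p + 4(1−p) = 4p, giving p = 1/4.

1/4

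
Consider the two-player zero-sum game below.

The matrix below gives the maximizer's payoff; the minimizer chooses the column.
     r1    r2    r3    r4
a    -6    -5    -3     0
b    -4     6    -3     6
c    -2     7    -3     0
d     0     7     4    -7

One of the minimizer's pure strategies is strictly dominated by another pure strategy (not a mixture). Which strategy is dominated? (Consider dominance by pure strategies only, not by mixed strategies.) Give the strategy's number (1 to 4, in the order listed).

The minimizer prefers columns that give the maximizer less. Compare r2 with r1: -6 < -5, -4 < 6, -2 < 7, 0 < 7.
So r1 strictly dominates r2 for the minimizer; r2 is strictly dominated.

2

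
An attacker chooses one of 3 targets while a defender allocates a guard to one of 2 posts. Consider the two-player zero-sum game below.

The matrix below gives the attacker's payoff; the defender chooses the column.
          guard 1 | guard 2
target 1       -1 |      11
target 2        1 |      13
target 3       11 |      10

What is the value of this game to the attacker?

Row target 1 is strictly dominated by row target 2, so the attacker never plays it.
The remaining 2×2 game on (target 2, target 3) × (guard 1, guard 2) has no saddle point. Let the attacker play target 2 with probability p; indifference gives p + 11(1−p) = 13p + 10(1−p), so p = 1/13.
Similarly the defender's optimal q on guard 1 is 3/13, and the value is 1·(3/13) + (13)·(10/13) = 133/13.

133/13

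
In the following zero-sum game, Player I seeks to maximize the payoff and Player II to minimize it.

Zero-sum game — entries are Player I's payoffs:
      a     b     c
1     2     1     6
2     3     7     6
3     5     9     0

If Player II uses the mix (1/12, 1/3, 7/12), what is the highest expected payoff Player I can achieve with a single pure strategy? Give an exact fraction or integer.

73/12

1: (2)·(1/12) + (1)·(1/3) + (6)·(7/12) = 4.
2: (3)·(1/12) + (7)·(1/3) + (6)·(7/12) = 73/12.
3: (5)·(1/12) + (9)·(1/3) + (0)·(7/12) = 41/12.
The best pure response is 2 with expected payoff 73/12.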